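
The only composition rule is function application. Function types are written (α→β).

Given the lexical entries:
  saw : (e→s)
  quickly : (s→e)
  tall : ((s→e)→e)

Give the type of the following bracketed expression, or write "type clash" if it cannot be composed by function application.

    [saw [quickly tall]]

[quickly tall]: functor tall : ((s→e)→e), argument quickly : (s→e); result e.
[saw [quickly tall]]: functor saw : (e→s), argument [quickly tall] : e; result s.

s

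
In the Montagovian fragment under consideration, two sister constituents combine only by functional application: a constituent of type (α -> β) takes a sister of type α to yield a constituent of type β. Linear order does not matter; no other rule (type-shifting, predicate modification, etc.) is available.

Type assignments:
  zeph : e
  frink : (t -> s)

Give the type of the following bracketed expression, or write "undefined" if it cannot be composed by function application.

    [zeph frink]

undefined

[zeph frink]: e with (t -> s) — neither is a function whose domain matches the other; composition fails here.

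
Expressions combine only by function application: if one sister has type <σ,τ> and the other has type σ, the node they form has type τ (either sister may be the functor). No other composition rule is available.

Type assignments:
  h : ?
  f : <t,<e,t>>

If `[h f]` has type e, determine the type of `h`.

<<t,<e,t>>,e>

For [h f] to have type e with f of type <t,<e,t>>, h must be the function: h : <<t,<e,t>>,e>.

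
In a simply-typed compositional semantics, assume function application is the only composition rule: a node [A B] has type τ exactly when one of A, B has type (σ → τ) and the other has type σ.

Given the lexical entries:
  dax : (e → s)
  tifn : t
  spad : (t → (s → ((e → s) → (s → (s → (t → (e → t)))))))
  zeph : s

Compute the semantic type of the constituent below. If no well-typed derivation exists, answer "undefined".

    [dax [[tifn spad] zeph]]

(s → (s → (t → (e → t))))

[tifn spad]: spad is (t → (s → ((e → s) → (s → (s → (t → (e → t))))))), tifn is t; result (s → ((e → s) → (s → (s → (t → (e → t)))))).
[[tifn spad] zeph]: [tifn spad] is (s → ((e → s) → (s → (s → (t → (e → t)))))), zeph is s; result ((e → s) → (s → (s → (t → (e → t))))).
[dax [[tifn spad] zeph]]: [[tifn spad] zeph] is ((e → s) → (s → (s → (t → (e → t))))), dax is (e → s); result (s → (s → (t → (e → t)))).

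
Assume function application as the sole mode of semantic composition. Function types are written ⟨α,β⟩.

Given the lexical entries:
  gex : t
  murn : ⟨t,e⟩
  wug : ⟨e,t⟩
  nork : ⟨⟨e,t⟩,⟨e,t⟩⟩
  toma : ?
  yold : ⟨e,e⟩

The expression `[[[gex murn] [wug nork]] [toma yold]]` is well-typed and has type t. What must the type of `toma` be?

[[[gex murn] [wug nork]] [toma yold]] must have type t. The sister [[gex murn] [wug nork]] has type t; that is not a function onto t, so [toma yold] must be the functor, of type ⟨t,t⟩.
[toma yold] must have type ⟨t,t⟩. The sister yold has type ⟨e,e⟩; that is not a function onto ⟨t,t⟩, so toma must be the functor, of type ⟨⟨e,e⟩,⟨t,t⟩⟩.

⟨⟨e,e⟩,⟨t,t⟩⟩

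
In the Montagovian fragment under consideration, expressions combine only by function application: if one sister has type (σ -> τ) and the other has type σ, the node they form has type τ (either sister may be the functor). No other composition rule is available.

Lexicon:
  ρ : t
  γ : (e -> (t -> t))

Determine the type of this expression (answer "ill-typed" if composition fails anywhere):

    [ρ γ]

ill-typed

At [ρ γ]: neither t nor (e -> (t -> t)) can take the other as argument; the node is ill-typed.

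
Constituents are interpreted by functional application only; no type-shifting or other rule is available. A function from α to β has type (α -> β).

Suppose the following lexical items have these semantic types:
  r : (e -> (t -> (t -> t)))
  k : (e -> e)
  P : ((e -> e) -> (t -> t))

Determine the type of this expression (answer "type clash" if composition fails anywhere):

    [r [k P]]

[k P]: ((e -> e) -> (t -> t)) applied to (e -> e) yields (t -> t).
[r [k P]]: (e -> (t -> (t -> t))) with (t -> t) — neither is a function whose domain matches the other; composition fails here.

type clash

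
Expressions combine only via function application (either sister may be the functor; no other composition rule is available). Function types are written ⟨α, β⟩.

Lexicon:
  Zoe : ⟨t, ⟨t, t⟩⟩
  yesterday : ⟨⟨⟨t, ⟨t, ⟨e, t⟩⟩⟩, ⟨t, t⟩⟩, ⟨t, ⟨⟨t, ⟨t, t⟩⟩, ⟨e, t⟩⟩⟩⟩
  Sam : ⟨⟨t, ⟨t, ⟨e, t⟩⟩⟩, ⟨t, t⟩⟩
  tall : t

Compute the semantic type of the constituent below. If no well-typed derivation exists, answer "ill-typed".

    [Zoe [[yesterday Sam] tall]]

⟨e, t⟩

[yesterday Sam]: yesterday is ⟨⟨⟨t, ⟨t, ⟨e, t⟩⟩⟩, ⟨t, t⟩⟩, ⟨t, ⟨⟨t, ⟨t, t⟩⟩, ⟨e, t⟩⟩⟩⟩, Sam is ⟨⟨t, ⟨t, ⟨e, t⟩⟩⟩, ⟨t, t⟩⟩; result ⟨t, ⟨⟨t, ⟨t, t⟩⟩, ⟨e, t⟩⟩⟩.
[[yesterday Sam] tall]: [yesterday Sam] is ⟨t, ⟨⟨t, ⟨t, t⟩⟩, ⟨e, t⟩⟩⟩, tall is t; result ⟨⟨t, ⟨t, t⟩⟩, ⟨e, t⟩⟩.
[Zoe [[yesterday Sam] tall]]: [[yesterday Sam] tall] is ⟨⟨t, ⟨t, t⟩⟩, ⟨e, t⟩⟩, Zoe is ⟨t, ⟨t, t⟩⟩; result ⟨e, t⟩.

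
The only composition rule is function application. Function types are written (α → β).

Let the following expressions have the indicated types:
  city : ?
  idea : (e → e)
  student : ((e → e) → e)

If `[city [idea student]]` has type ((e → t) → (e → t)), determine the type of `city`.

At [city [idea student]] (required: ((e → t) → (e → t))): [idea student] is e, which is not a function with range ((e → t) → (e → t)); hence city is the functor — type (e → ((e → t) → (e → t))).

(e → ((e → t) → (e → t)))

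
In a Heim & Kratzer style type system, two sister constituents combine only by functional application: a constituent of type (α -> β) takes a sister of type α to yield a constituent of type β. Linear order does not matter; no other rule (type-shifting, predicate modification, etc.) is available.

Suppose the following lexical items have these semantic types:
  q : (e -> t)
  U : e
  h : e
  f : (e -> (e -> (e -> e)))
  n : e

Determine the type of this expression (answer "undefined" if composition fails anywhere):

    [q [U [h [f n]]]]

t

[f n]: functor f : (e -> (e -> (e -> e))), argument n : e; result (e -> (e -> e)).
[h [f n]]: functor [f n] : (e -> (e -> e)), argument h : e; result (e -> e).
[U [h [f n]]]: functor [h [f n]] : (e -> e), argument U : e; result e.
[q [U [h [f n]]]]: functor q : (e -> t), argument [U [h [f n]]] : e; result t.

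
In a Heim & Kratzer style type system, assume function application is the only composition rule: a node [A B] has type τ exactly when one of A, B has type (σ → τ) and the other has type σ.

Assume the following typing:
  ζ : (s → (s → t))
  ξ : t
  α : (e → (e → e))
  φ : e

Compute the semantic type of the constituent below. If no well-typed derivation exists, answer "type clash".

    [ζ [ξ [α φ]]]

type clash

[α φ]: α is (e → (e → e)), φ is e; result (e → e).
[ξ [α φ]]: t and (e → e) cannot combine by function application — type clash.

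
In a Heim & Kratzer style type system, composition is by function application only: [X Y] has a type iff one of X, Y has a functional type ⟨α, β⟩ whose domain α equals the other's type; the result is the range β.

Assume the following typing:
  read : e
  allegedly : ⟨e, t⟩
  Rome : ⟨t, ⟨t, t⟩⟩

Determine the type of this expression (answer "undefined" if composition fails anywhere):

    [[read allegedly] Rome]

At [read allegedly], allegedly : ⟨e, t⟩ takes read : e, giving t.
At [[read allegedly] Rome], Rome : ⟨t, ⟨t, t⟩⟩ takes [read allegedly] : t, giving ⟨t, t⟩.

⟨t, t⟩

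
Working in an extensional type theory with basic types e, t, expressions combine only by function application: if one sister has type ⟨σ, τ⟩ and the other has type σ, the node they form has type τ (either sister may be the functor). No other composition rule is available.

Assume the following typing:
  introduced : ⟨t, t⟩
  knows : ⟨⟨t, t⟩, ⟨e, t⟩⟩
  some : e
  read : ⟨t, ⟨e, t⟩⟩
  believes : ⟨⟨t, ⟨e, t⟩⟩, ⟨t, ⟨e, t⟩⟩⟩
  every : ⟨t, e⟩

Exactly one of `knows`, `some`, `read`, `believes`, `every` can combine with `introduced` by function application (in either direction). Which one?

knows

knows — combines: knows : ⟨⟨t, t⟩, ⟨e, t⟩⟩ takes introduced : ⟨t, t⟩ as argument, giving ⟨e, t⟩.
some : e — introduced needs t; some needs nothing (atomic); neither fits.
read : ⟨t, ⟨e, t⟩⟩ — introduced needs t; read needs t; neither fits.
believes : ⟨⟨t, ⟨e, t⟩⟩, ⟨t, ⟨e, t⟩⟩⟩ — introduced needs t; believes needs ⟨t, ⟨e, t⟩⟩; neither fits.
every : ⟨t, e⟩ — introduced needs t; every needs t; neither fits.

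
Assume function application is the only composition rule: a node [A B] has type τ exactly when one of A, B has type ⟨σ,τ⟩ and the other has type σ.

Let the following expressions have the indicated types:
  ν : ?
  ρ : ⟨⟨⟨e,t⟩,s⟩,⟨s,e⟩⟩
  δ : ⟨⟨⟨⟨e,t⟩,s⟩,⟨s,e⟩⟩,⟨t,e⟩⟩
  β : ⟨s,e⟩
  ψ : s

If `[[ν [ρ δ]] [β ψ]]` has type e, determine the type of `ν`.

⟨⟨t,e⟩,⟨e,e⟩⟩

At [[ν [ρ δ]] [β ψ]] (required: e): [β ψ] is e, which is not a function with range e; hence [ν [ρ δ]] is the functor — type ⟨e,e⟩.
At [ν [ρ δ]] (required: ⟨e,e⟩): [ρ δ] is ⟨t,e⟩, which is not a function with range ⟨e,e⟩; hence ν is the functor — type ⟨⟨t,e⟩,⟨e,e⟩⟩.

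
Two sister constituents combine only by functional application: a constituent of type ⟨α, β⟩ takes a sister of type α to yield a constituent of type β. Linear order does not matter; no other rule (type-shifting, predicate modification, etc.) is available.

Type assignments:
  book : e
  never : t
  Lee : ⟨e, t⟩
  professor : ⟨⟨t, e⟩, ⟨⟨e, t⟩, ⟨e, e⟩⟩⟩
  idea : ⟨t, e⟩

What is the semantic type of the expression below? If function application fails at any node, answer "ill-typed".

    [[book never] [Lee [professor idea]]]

ill-typed

At [book never]: neither e nor t can take the other as argument; the node is ill-typed.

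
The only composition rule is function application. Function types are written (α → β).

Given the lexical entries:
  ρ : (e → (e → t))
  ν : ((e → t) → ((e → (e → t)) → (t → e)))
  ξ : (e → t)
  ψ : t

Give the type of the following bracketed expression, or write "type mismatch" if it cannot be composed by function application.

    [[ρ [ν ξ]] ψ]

e

[ν ξ]: ν is ((e → t) → ((e → (e → t)) → (t → e))), ξ is (e → t); result ((e → (e → t)) → (t → e)).
[ρ [ν ξ]]: [ν ξ] is ((e → (e → t)) → (t → e)), ρ is (e → (e → t)); result (t → e).
[[ρ [ν ξ]] ψ]: [ρ [ν ξ]] is (t → e), ψ is t; result e.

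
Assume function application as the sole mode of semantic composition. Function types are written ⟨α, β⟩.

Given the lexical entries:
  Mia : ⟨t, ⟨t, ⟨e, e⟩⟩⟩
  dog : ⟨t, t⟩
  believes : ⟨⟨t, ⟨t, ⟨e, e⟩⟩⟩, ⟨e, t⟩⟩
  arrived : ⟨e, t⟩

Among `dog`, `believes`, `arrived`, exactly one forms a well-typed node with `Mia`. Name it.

believes

dog : ⟨t, t⟩ — does not combine with Mia.
believes — combines: believes : ⟨⟨t, ⟨t, ⟨e, e⟩⟩⟩, ⟨e, t⟩⟩ takes Mia : ⟨t, ⟨t, ⟨e, e⟩⟩⟩ as argument, giving ⟨e, t⟩.
arrived : ⟨e, t⟩ — does not combine with Mia.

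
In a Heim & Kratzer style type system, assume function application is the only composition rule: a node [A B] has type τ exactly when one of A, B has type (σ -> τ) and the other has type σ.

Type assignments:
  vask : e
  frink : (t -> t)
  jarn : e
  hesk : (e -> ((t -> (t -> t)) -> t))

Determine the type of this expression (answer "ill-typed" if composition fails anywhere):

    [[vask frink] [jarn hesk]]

ill-typed

At [vask frink]: neither e nor (t -> t) can take the other as argument; the node is ill-typed.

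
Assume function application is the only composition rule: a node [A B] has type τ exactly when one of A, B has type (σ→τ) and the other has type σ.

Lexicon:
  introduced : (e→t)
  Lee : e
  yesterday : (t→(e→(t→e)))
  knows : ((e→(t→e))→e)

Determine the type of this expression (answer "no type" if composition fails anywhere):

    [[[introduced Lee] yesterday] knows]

e

[introduced Lee]: functor introduced : (e→t), argument Lee : e; result t.
[[introduced Lee] yesterday]: functor yesterday : (t→(e→(t→e))), argument [introduced Lee] : t; result (e→(t→e)).
[[[introduced Lee] yesterday] knows]: functor knows : ((e→(t→e))→e), argument [[introduced Lee] yesterday] : (e→(t→e)); result e.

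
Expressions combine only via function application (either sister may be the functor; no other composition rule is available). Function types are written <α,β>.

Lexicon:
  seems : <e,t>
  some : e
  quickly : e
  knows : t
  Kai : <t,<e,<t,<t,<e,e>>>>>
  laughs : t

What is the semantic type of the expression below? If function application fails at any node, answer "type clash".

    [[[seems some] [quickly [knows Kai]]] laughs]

<e,e>

[seems some]: <e,t> applied to e yields t.
[knows Kai]: <t,<e,<t,<t,<e,e>>>>> applied to t yields <e,<t,<t,<e,e>>>>.
[quickly [knows Kai]]: <e,<t,<t,<e,e>>>> applied to e yields <t,<t,<e,e>>>.
[[seems some] [quickly [knows Kai]]]: <t,<t,<e,e>>> applied to t yields <t,<e,e>>.
[[[seems some] [quickly [knows Kai]]] laughs]: <t,<e,e>> applied to t yields <e,e>.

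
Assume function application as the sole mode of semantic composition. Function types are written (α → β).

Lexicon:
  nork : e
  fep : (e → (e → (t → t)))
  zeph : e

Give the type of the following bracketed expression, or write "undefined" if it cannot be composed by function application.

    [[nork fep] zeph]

(t → t)

At [nork fep], fep : (e → (e → (t → t))) takes nork : e, giving (e → (t → t)).
At [[nork fep] zeph], [nork fep] : (e → (t → t)) takes zeph : e, giving (t → t).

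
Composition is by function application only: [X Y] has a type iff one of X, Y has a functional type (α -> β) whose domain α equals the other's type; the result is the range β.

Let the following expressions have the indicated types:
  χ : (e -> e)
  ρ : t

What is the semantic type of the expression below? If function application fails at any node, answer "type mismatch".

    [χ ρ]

type mismatch

At [χ ρ]: neither (e -> e) nor t can take the other as argument; the node is ill-typed.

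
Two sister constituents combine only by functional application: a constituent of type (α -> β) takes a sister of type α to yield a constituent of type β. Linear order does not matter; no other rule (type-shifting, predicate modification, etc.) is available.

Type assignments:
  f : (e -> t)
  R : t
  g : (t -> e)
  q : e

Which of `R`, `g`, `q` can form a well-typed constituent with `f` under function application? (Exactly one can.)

q

R : t — does not combine with f.
g : (t -> e) — does not combine with f.
q — combines: f : (e -> t) takes q : e as argument, giving t.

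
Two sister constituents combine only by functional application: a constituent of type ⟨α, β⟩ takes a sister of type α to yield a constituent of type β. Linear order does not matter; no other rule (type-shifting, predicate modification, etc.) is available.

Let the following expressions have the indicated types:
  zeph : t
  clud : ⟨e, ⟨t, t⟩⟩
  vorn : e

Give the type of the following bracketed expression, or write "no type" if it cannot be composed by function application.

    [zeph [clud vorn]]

[clud vorn]: ⟨e, ⟨t, t⟩⟩ applied to e yields ⟨t, t⟩.
[zeph [clud vorn]]: ⟨t, t⟩ applied to t yields t.

t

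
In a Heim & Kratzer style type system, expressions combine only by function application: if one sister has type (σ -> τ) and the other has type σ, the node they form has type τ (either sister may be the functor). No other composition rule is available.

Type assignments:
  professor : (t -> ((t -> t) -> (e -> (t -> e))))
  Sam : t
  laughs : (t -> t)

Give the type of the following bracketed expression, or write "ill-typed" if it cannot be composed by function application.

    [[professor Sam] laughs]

(e -> (t -> e))

[professor Sam] — professor of type (t -> ((t -> t) -> (e -> (t -> e)))) combines with Sam of type t: type ((t -> t) -> (e -> (t -> e))).
[[professor Sam] laughs] — [professor Sam] of type ((t -> t) -> (e -> (t -> e))) combines with laughs of type (t -> t): type (e -> (t -> e)).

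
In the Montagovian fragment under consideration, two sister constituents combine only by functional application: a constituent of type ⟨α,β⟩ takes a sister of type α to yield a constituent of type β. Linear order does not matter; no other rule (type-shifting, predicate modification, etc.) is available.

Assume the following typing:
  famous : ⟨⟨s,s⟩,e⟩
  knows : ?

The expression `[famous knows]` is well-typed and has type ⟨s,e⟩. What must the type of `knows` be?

⟨⟨⟨s,s⟩,e⟩,⟨s,e⟩⟩

[famous knows] is required to be ⟨s,e⟩. famous : ⟨⟨s,s⟩,e⟩ cannot yield ⟨s,e⟩ as functor, so knows : ⟨⟨⟨s,s⟩,e⟩,⟨s,e⟩⟩.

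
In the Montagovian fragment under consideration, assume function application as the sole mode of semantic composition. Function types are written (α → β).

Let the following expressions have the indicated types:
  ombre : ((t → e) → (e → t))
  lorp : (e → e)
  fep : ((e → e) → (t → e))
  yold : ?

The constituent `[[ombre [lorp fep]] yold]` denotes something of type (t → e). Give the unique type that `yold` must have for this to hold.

((e → t) → (t → e))

For [[ombre [lorp fep]] yold] to have type (t → e) with [ombre [lorp fep]] of type (e → t), yold must be the function: yold : ((e → t) → (t → e)).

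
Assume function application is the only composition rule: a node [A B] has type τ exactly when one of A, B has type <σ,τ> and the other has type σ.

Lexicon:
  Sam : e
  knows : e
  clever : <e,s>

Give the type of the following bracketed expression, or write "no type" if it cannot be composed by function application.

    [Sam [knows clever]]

[knows clever]: <e,s> applied to e yields s.
[Sam [knows clever]]: e and s cannot combine by function application — type clash.

no type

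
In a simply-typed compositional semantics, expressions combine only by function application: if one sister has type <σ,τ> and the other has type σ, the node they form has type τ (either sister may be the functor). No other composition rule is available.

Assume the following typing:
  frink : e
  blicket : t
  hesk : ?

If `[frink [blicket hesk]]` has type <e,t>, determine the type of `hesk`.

[frink [blicket hesk]] is required to be <e,t>. frink : e cannot yield <e,t> as functor, so [blicket hesk] : <e,<e,t>>.
[blicket hesk] is required to be <e,<e,t>>. blicket : t cannot yield <e,<e,t>> as functor, so hesk : <t,<e,<e,t>>>.

<t,<e,<e,t>>>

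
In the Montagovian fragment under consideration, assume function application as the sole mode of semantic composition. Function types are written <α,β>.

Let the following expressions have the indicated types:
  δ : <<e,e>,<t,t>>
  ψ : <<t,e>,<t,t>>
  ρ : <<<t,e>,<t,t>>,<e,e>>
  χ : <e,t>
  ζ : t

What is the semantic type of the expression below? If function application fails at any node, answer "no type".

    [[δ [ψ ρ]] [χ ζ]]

no type

[ψ ρ] — ρ of type <<<t,e>,<t,t>>,<e,e>> combines with ψ of type <<t,e>,<t,t>>: type <e,e>.
[δ [ψ ρ]] — δ of type <<e,e>,<t,t>> combines with [ψ ρ] of type <e,e>: type <t,t>.
[χ ζ]: <e,t> and t cannot combine by function application — type clash.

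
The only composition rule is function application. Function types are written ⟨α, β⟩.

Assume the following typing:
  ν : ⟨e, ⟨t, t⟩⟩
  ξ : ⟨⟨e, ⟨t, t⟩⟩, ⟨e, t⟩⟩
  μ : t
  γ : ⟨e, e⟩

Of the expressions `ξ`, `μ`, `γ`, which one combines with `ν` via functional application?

ξ

ξ — combines: ξ : ⟨⟨e, ⟨t, t⟩⟩, ⟨e, t⟩⟩ takes ν : ⟨e, ⟨t, t⟩⟩ as argument, giving ⟨e, t⟩.
μ : t — ν needs e; μ needs nothing (atomic); neither fits.
γ : ⟨e, e⟩ — ν needs e; γ needs e; neither fits.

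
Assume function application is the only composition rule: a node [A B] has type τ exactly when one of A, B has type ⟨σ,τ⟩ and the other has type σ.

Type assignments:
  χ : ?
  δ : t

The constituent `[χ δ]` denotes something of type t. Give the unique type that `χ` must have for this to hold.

⟨t,t⟩

[χ δ] must have type t. The sister δ has type t; that is not a function onto t, so χ must be the functor, of type ⟨t,t⟩.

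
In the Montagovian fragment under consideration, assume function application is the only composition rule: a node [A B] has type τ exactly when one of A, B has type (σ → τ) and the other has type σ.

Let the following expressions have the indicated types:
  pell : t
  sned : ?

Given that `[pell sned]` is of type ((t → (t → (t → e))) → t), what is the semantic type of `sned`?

(t → ((t → (t → (t → e))) → t))

[pell sned] must have type ((t → (t → (t → e))) → t). The sister pell has type t; that is not a function onto ((t → (t → (t → e))) → t), so sned must be the functor, of type (t → ((t → (t → (t → e))) → t)).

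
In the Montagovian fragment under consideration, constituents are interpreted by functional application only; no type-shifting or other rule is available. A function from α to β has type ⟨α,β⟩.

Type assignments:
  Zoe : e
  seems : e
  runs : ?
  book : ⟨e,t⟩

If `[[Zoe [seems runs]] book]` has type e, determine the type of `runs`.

⟨e,⟨e,⟨⟨e,t⟩,e⟩⟩⟩

[[Zoe [seems runs]] book] is required to be e. book : ⟨e,t⟩ cannot yield e as functor, so [Zoe [seems runs]] : ⟨⟨e,t⟩,e⟩.
[Zoe [seems runs]] is required to be ⟨⟨e,t⟩,e⟩. Zoe : e cannot yield ⟨⟨e,t⟩,e⟩ as functor, so [seems runs] : ⟨e,⟨⟨e,t⟩,e⟩⟩.
[seems runs] is required to be ⟨e,⟨⟨e,t⟩,e⟩⟩. seems : e cannot yield ⟨e,⟨⟨e,t⟩,e⟩⟩ as functor, so runs : ⟨e,⟨e,⟨⟨e,t⟩,e⟩⟩⟩.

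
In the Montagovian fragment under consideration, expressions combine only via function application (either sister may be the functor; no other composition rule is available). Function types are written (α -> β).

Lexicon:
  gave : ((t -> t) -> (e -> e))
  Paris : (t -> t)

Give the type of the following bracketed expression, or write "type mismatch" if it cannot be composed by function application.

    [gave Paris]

(e -> e)

[gave Paris]: functor gave : ((t -> t) -> (e -> e)), argument Paris : (t -> t); result (e -> e).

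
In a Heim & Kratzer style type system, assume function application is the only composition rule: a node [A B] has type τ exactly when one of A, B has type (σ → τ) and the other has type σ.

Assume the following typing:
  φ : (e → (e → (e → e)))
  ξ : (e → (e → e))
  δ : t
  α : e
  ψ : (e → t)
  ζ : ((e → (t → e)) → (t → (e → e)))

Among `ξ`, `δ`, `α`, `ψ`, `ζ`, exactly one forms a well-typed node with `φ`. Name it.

α

ξ : (e → (e → e)) — neither side's domain matches the other.
δ : t — neither side's domain matches the other.
α — combines: φ : (e → (e → (e → e))) takes α : e as argument, giving (e → (e → e)).
ψ : (e → t) — neither side's domain matches the other.
ζ : ((e → (t → e)) → (t → (e → e))) — neither side's domain matches the other.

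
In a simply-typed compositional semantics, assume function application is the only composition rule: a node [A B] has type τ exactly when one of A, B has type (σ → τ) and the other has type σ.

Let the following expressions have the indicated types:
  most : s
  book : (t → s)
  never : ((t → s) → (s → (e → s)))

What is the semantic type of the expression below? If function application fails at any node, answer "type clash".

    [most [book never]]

(e → s)

[book never]: never is ((t → s) → (s → (e → s))), book is (t → s); result (s → (e → s)).
[most [book never]]: [book never] is (s → (e → s)), most is s; result (e → s).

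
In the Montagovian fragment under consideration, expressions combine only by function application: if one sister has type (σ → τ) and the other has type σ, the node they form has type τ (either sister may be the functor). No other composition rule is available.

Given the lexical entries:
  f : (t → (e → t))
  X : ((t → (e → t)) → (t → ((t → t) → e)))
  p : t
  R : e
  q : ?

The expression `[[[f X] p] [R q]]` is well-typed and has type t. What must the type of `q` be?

[[[f X] p] [R q]] is required to be t. [[f X] p] : ((t → t) → e) cannot yield t as functor, so [R q] : (((t → t) → e) → t).
[R q] is required to be (((t → t) → e) → t). R : e cannot yield (((t → t) → e) → t) as functor, so q : (e → (((t → t) → e) → t)).

(e → (((t → t) → e) → t))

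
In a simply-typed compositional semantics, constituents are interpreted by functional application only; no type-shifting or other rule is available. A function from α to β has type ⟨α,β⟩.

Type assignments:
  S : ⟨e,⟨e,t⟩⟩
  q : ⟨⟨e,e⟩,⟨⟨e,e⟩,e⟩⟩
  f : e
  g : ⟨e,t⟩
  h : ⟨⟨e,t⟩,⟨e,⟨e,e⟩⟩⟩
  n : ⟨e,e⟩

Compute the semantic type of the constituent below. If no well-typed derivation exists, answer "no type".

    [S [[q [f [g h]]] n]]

⟨e,t⟩

[g h]: h is ⟨⟨e,t⟩,⟨e,⟨e,e⟩⟩⟩, g is ⟨e,t⟩; result ⟨e,⟨e,e⟩⟩.
[f [g h]]: [g h] is ⟨e,⟨e,e⟩⟩, f is e; result ⟨e,e⟩.
[q [f [g h]]]: q is ⟨⟨e,e⟩,⟨⟨e,e⟩,e⟩⟩, [f [g h]] is ⟨e,e⟩; result ⟨⟨e,e⟩,e⟩.
[[q [f [g h]]] n]: [q [f [g h]]] is ⟨⟨e,e⟩,e⟩, n is ⟨e,e⟩; result e.
[S [[q [f [g h]]] n]]: S is ⟨e,⟨e,t⟩⟩, [[q [f [g h]]] n] is e; result ⟨e,t⟩.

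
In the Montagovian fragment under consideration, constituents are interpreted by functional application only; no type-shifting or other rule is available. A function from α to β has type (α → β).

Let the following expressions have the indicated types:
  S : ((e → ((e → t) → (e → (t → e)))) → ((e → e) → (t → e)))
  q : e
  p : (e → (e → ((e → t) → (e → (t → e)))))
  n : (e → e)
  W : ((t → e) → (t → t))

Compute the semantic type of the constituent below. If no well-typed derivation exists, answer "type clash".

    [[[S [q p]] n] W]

[q p] — p of type (e → (e → ((e → t) → (e → (t → e))))) combines with q of type e: type (e → ((e → t) → (e → (t → e)))).
[S [q p]] — S of type ((e → ((e → t) → (e → (t → e)))) → ((e → e) → (t → e))) combines with [q p] of type (e → ((e → t) → (e → (t → e)))): type ((e → e) → (t → e)).
[[S [q p]] n] — [S [q p]] of type ((e → e) → (t → e)) combines with n of type (e → e): type (t → e).
[[[S [q p]] n] W] — W of type ((t → e) → (t → t)) combines with [[S [q p]] n] of type (t → e): type (t → t).

(t → t)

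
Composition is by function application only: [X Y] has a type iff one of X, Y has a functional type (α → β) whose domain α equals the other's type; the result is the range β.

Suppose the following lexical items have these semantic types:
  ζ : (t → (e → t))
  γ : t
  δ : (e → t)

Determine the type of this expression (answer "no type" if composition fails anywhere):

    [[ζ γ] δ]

[ζ γ]: ζ is (t → (e → t)), γ is t; result (e → t).
[[ζ γ] δ]: (e → t) and (e → t) cannot combine by function application — type clash.

no type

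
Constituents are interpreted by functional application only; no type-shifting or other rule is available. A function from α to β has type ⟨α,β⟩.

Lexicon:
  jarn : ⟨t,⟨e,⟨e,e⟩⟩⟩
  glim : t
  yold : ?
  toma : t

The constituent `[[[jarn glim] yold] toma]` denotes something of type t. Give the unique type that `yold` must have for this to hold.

⟨⟨e,⟨e,e⟩⟩,⟨t,t⟩⟩

[[[jarn glim] yold] toma] must have type t. The sister toma has type t; that is not a function onto t, so [[jarn glim] yold] must be the functor, of type ⟨t,t⟩.
[[jarn glim] yold] must have type ⟨t,t⟩. The sister [jarn glim] has type ⟨e,⟨e,e⟩⟩; that is not a function onto ⟨t,t⟩, so yold must be the functor, of type ⟨⟨e,⟨e,e⟩⟩,⟨t,t⟩⟩.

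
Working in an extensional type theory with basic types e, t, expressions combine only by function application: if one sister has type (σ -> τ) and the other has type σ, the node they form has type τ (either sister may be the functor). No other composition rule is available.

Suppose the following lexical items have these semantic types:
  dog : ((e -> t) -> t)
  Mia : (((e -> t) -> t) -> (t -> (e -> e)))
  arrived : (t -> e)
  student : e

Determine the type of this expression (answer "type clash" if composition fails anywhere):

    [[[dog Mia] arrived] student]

[dog Mia] — Mia of type (((e -> t) -> t) -> (t -> (e -> e))) combines with dog of type ((e -> t) -> t): type (t -> (e -> e)).
[[dog Mia] arrived]: (t -> (e -> e)) with (t -> e) — neither is a function whose domain matches the other; composition fails here.

type clash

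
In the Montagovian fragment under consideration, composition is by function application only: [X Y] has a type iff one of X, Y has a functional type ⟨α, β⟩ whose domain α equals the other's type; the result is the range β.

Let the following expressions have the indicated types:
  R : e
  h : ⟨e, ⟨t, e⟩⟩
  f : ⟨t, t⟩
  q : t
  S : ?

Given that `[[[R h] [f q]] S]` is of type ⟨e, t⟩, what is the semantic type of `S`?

For [[[R h] [f q]] S] to have type ⟨e, t⟩ with [[R h] [f q]] of type e, S must be the function: S : ⟨e, ⟨e, t⟩⟩.

⟨e, ⟨e, t⟩⟩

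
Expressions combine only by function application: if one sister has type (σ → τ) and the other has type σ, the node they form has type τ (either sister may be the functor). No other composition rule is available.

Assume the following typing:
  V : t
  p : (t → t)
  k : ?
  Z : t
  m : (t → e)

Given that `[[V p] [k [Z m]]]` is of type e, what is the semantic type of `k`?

[[V p] [k [Z m]]] must have type e. The sister [V p] has type t; that is not a function onto e, so [k [Z m]] must be the functor, of type (t → e).
[k [Z m]] must have type (t → e). The sister [Z m] has type e; that is not a function onto (t → e), so k must be the functor, of type (e → (t → e)).

(e → (t → e))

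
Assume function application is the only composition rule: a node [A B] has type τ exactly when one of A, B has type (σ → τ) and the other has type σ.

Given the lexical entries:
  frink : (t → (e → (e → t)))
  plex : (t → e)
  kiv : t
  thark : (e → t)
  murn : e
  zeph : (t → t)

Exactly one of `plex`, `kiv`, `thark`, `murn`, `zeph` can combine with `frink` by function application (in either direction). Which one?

kiv

plex : (t → e) — does not combine with frink.
kiv — combines: frink : (t → (e → (e → t))) takes kiv : t as argument, giving (e → (e → t)).
thark : (e → t) — does not combine with frink.
murn : e — does not combine with frink.
zeph : (t → t) — does not combine with frink.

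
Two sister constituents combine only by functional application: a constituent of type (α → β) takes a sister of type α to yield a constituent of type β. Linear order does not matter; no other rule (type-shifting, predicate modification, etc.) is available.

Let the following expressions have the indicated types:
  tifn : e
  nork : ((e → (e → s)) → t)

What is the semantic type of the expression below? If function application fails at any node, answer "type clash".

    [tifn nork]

type clash

[tifn nork]: e with ((e → (e → s)) → t) — neither is a function whose domain matches the other; composition fails here.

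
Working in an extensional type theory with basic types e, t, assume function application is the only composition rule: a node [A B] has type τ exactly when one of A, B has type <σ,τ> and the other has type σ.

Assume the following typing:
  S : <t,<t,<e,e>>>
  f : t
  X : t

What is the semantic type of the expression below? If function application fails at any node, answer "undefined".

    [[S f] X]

At [S f], S : <t,<t,<e,e>>> takes f : t, giving <t,<e,e>>.
At [[S f] X], [S f] : <t,<e,e>> takes X : t, giving <e,e>.

<e,e>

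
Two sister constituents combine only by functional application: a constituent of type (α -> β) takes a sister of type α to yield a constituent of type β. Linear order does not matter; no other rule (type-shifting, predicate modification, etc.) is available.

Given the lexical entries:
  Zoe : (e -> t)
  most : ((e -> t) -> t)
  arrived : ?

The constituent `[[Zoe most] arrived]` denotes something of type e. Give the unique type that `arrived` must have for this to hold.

For [[Zoe most] arrived] to have type e with [Zoe most] of type t, arrived must be the function: arrived : (t -> e).

(t -> e)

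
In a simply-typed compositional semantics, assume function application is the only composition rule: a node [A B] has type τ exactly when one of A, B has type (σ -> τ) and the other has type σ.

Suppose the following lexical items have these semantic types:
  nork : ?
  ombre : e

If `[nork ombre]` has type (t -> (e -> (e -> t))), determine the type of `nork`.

(e -> (t -> (e -> (e -> t))))

[nork ombre] must have type (t -> (e -> (e -> t))). The sister ombre has type e; that is not a function onto (t -> (e -> (e -> t))), so nork must be the functor, of type (e -> (t -> (e -> (e -> t)))).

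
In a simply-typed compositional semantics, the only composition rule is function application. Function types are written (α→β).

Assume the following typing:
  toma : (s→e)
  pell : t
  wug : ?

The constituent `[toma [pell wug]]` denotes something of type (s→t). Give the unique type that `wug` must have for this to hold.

At [toma [pell wug]] (required: (s→t)): toma is (s→e), which is not a function with range (s→t); hence [pell wug] is the functor — type ((s→e)→(s→t)).
At [pell wug] (required: ((s→e)→(s→t))): pell is t, which is not a function with range ((s→e)→(s→t)); hence wug is the functor — type (t→((s→e)→(s→t))).

(t→((s→e)→(s→t)))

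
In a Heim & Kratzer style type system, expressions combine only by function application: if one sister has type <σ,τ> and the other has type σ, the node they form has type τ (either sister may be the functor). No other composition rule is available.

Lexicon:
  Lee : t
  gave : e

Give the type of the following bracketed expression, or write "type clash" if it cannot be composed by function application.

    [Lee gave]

type clash

[Lee gave]: t with e — neither is a function whose domain matches the other; composition fails here.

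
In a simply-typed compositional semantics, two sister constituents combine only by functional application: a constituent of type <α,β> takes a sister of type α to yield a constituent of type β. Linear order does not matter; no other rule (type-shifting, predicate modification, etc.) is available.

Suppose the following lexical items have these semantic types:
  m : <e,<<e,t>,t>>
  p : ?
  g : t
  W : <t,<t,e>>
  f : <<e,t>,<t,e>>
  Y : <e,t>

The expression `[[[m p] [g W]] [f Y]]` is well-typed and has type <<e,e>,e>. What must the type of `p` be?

[[[m p] [g W]] [f Y]] is required to be <<e,e>,e>. [f Y] : <t,e> cannot yield <<e,e>,e> as functor, so [[m p] [g W]] : <<t,e>,<<e,e>,e>>.
[[m p] [g W]] is required to be <<t,e>,<<e,e>,e>>. [g W] : <t,e> cannot yield <<t,e>,<<e,e>,e>> as functor, so [m p] : <<t,e>,<<t,e>,<<e,e>,e>>>.
[m p] is required to be <<t,e>,<<t,e>,<<e,e>,e>>>. m : <e,<<e,t>,t>> cannot yield <<t,e>,<<t,e>,<<e,e>,e>>> as functor, so p : <<e,<<e,t>,t>>,<<t,e>,<<t,e>,<<e,e>,e>>>>.

<<e,<<e,t>,t>>,<<t,e>,<<t,e>,<<e,e>,e>>>>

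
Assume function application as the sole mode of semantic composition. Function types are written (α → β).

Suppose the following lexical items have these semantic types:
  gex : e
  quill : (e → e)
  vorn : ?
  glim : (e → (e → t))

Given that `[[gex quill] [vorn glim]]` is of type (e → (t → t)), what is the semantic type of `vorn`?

At [[gex quill] [vorn glim]] (required: (e → (t → t))): [gex quill] is e, which is not a function with range (e → (t → t)); hence [vorn glim] is the functor — type (e → (e → (t → t))).
At [vorn glim] (required: (e → (e → (t → t)))): glim is (e → (e → t)), which is not a function with range (e → (e → (t → t))); hence vorn is the functor — type ((e → (e → t)) → (e → (e → (t → t)))).

((e → (e → t)) → (e → (e → (t → t))))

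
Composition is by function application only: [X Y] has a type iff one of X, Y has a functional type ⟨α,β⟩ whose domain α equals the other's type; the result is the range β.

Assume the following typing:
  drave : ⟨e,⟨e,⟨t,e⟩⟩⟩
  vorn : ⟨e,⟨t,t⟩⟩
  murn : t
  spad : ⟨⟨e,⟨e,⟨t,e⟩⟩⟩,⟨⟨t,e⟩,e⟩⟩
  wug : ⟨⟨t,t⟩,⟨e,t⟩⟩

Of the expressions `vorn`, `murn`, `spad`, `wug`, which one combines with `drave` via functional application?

vorn : ⟨e,⟨t,t⟩⟩ — drave needs e; vorn needs e; neither fits.
murn : t — drave needs e; murn needs nothing (atomic); neither fits.
spad — combines: spad : ⟨⟨e,⟨e,⟨t,e⟩⟩⟩,⟨⟨t,e⟩,e⟩⟩ takes drave : ⟨e,⟨e,⟨t,e⟩⟩⟩ as argument, giving ⟨⟨t,e⟩,e⟩.
wug : ⟨⟨t,t⟩,⟨e,t⟩⟩ — drave needs e; wug needs ⟨t,t⟩; neither fits.

spad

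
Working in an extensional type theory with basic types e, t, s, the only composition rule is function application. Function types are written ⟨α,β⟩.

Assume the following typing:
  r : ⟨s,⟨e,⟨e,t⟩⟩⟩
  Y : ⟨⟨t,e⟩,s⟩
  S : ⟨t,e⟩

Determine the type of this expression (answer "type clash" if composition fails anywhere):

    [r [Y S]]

⟨e,⟨e,t⟩⟩

[Y S]: Y is ⟨⟨t,e⟩,s⟩, S is ⟨t,e⟩; result s.
[r [Y S]]: r is ⟨s,⟨e,⟨e,t⟩⟩⟩, [Y S] is s; result ⟨e,⟨e,t⟩⟩.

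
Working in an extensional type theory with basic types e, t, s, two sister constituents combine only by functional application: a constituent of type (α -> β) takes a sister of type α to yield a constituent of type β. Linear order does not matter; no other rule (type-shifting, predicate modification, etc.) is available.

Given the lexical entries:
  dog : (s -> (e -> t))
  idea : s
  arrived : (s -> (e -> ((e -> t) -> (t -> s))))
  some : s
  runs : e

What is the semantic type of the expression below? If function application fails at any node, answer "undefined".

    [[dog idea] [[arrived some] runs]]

[dog idea] — dog of type (s -> (e -> t)) combines with idea of type s: type (e -> t).
[arrived some] — arrived of type (s -> (e -> ((e -> t) -> (t -> s)))) combines with some of type s: type (e -> ((e -> t) -> (t -> s))).
[[arrived some] runs] — [arrived some] of type (e -> ((e -> t) -> (t -> s))) combines with runs of type e: type ((e -> t) -> (t -> s)).
[[dog idea] [[arrived some] runs]] — [[arrived some] runs] of type ((e -> t) -> (t -> s)) combines with [dog idea] of type (e -> t): type (t -> s).

(t -> s)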